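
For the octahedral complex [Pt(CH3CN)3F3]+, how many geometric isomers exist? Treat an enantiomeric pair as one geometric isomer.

2

An octahedron has six vertices in three trans pairs; every non-trans pair is cis.
The distinct arrangements are (2 in all): CH3CN mer; CH3CN fac.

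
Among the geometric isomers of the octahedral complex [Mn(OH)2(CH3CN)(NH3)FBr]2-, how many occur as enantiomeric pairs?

6

Placing the ligands in turn and identifying arrangements related by rotation or reflection leaves 9 distinct geometric isomers.
Of these, 6 lack any improper symmetry element and so occur as enantiomeric pairs, giving 9 + 6 = 15 stereoisomers in total.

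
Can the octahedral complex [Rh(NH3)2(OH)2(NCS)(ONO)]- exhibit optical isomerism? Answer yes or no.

yes

Systematic placement gives 6 geometric isomers: NH3 cis, OH cis (3 arrangements, 2 chiral); NH3 cis, OH trans; NH3 trans, OH cis; NH3 trans, OH trans.
Of these, 2 lack any improper symmetry element and so occur as enantiomeric pairs, giving 6 + 2 = 8 stereoisomers in total.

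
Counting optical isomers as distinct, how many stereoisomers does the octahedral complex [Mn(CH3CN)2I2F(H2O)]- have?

An octahedron has six vertices in three trans pairs; every non-trans pair is cis.
Systematic placement gives 6 geometric isomers: CH3CN trans, I trans; CH3CN trans, I cis; CH3CN cis, I trans; CH3CN cis, I cis (3 arrangements, 2 chiral).
Of these, 2 lack any improper symmetry element and so occur as enantiomeric pairs, giving 6 + 2 = 8 stereoisomers in total.

8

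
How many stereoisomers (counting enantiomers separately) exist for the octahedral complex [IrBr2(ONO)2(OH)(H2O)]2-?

8

An octahedron has six vertices in three trans pairs; every non-trans pair is cis.
The distinct arrangements are (6 in all): Br trans, ONO trans; Br trans, ONO cis; Br cis, ONO trans; Br cis, ONO cis (3 arrangements, 2 chiral).
Of these, 2 lack any improper symmetry element and so occur as enantiomeric pairs, giving 6 + 2 = 8 stereoisomers in total.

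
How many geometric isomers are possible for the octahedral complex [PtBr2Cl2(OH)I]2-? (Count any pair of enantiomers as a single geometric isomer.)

There are 6 geometric isomers: Br trans, Cl trans; Br trans, Cl cis; Br cis, Cl cis (3 arrangements, 2 chiral); Br cis, Cl trans.

6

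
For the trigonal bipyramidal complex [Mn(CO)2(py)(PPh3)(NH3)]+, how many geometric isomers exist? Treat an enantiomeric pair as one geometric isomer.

Exhaustive case analysis gives 7 geometric isomers.

7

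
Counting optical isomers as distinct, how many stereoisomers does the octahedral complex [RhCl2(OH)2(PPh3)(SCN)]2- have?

8

In an octahedral complex each vertex has one trans partner and four cis neighbours.
The distinct arrangements are (6 in all): Cl trans, OH trans; Cl trans, OH cis; Cl cis, OH cis (3 arrangements, 2 chiral); Cl cis, OH trans.
Of these, 2 lack any improper symmetry element and so occur as enantiomeric pairs, giving 6 + 2 = 8 stereoisomers in total.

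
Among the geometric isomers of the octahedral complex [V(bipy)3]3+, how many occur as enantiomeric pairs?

The six octahedral sites form three mutually perpendicular trans pairs.
Each bipy is bidentate and must span two cis positions.
Only one geometric arrangement is possible; it has no improper symmetry element, so it exists as a pair of enantiomers (2 stereoisomers).

1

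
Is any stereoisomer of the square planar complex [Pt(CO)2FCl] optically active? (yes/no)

no

In a square planar complex each vertex has one trans partner and two cis neighbours.
The distinct arrangements are (2 in all): CO cis; CO trans.
Each arrangement has an internal mirror plane or centre of symmetry, so none is chiral.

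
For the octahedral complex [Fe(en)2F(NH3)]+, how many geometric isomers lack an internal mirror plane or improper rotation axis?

1

In an octahedral complex each vertex has one trans partner and four cis neighbours.
Each en is bidentate and must span two cis positions.
There are 2 geometric isomers: F and NH3 mutually trans; F and NH3 mutually cis (chiral).
One of these lacks any improper symmetry element and so occurs as an enantiomeric pair, giving 2 + 1 = 3 stereoisomers in total.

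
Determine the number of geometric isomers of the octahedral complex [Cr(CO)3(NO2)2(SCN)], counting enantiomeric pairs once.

3

In an octahedral complex each vertex has one trans partner and four cis neighbours.
The distinct arrangements are (3 in all): CO mer, NO2 cis; CO mer, NO2 trans; CO fac, NO2 cis.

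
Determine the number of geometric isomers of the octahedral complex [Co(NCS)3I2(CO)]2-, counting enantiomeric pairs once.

The six octahedral sites form three mutually perpendicular trans pairs.
Systematic placement gives 3 geometric isomers: NCS mer, I cis; NCS mer, I trans; NCS fac, I cis.

3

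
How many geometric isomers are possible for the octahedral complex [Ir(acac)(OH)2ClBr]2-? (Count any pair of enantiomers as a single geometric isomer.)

4

An octahedron has six vertices in three trans pairs; every non-trans pair is cis.
Each acac is bidentate and must span two cis positions.
There are 4 geometric isomers: OH cis (3 arrangements, 2 chiral); OH trans.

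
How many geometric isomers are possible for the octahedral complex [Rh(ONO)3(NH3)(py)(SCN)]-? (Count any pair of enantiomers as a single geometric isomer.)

4

An octahedron has six vertices in three trans pairs; every non-trans pair is cis.
There are 4 geometric isomers: ONO mer (3 arrangements); ONO fac (chiral).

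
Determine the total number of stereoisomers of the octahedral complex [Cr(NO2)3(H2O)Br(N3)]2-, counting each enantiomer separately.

5

The six octahedral sites form three mutually perpendicular trans pairs.
Working through the distinct placements yields 4 geometric isomers: NO2 mer (3 arrangements); NO2 fac (chiral).
One of these lacks any improper symmetry element and so occurs as an enantiomeric pair, giving 4 + 1 = 5 stereoisomers in total.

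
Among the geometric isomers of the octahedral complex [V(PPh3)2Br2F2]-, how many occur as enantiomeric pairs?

1

In an octahedral complex each vertex has one trans partner and four cis neighbours.
There are 5 geometric isomers: PPh3 trans, Br trans, F trans; PPh3 cis, Br trans, F cis; PPh3 trans, Br cis, F cis; PPh3 cis, Br cis, F cis (chiral); PPh3 cis, Br cis, F trans.
One of these lacks any improper symmetry element and so occurs as an enantiomeric pair, giving 5 + 1 = 6 stereoisomers in total.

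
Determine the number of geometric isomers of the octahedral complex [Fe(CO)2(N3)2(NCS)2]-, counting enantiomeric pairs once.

5

In an octahedral complex each vertex has one trans partner and four cis neighbours.
Working through the distinct placements yields 5 geometric isomers: CO trans, N3 trans, NCS trans; CO trans, N3 cis, NCS cis; CO cis, N3 cis, NCS trans; CO cis, N3 cis, NCS cis (chiral); CO cis, N3 trans, NCS cis.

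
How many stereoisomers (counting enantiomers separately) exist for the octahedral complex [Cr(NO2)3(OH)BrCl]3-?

An octahedron has six vertices in three trans pairs; every non-trans pair is cis.
There are 4 geometric isomers: NO2 mer (3 arrangements); NO2 fac (chiral).
One of these lacks any improper symmetry element and so occurs as an enantiomeric pair, giving 4 + 1 = 5 stereoisomers in total.

5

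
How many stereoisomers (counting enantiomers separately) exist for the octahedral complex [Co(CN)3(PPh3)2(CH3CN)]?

3

In an octahedral complex each vertex has one trans partner and four cis neighbours.
Working through the distinct placements yields 3 geometric isomers: CN mer, PPh3 trans; CN fac, PPh3 cis; CN mer, PPh3 cis.
Each arrangement has an internal mirror plane or centre of symmetry, so none is chiral.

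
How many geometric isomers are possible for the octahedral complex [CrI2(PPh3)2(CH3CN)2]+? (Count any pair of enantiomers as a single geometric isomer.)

In an octahedral complex each vertex has one trans partner and four cis neighbours.
Systematic placement gives 5 geometric isomers: I trans, PPh3 trans, CH3CN trans; I cis, PPh3 cis, CH3CN trans; I cis, PPh3 trans, CH3CN cis; I cis, PPh3 cis, CH3CN cis (chiral); I trans, PPh3 cis, CH3CN cis.

5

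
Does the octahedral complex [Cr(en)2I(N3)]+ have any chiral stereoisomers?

An octahedron has six vertices in three trans pairs; every non-trans pair is cis.
Each en is bidentate and must span two cis positions.
Working through the distinct placements yields 2 geometric isomers: I and N3 mutually trans; I and N3 mutually cis (chiral).
One of these lacks any improper symmetry element and so occurs as an enantiomeric pair, giving 2 + 1 = 3 stereoisomers in total.

yes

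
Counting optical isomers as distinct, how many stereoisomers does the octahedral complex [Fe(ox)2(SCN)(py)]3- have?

3

Each ox is bidentate and must span two cis positions.
Working through the distinct placements yields 2 geometric isomers: SCN and py mutually cis (chiral); SCN and py mutually trans.
One of these lacks any improper symmetry element and so occurs as an enantiomeric pair, giving 2 + 1 = 3 stereoisomers in total.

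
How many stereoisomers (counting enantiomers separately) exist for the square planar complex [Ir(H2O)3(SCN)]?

1

A square has two trans pairs of vertices; adjacent vertices are cis.
Only one geometric arrangement is possible.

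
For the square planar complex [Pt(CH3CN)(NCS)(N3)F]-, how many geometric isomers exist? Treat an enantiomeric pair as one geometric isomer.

A square has two trans pairs of vertices; adjacent vertices are cis.
The distinct arrangements are (3 in all): (CH3CN/N3 trans, F/NCS trans); (CH3CN/NCS trans, F/N3 trans); (CH3CN/F trans, N3/NCS trans).

3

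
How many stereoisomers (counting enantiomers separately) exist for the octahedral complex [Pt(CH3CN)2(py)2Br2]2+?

6

The distinct arrangements are (5 in all): CH3CN trans, py trans, Br trans; CH3CN cis, py cis, Br trans; CH3CN cis, py trans, Br cis; CH3CN cis, py cis, Br cis (chiral); CH3CN trans, py cis, Br cis.
One of these lacks any improper symmetry element and so occurs as an enantiomeric pair, giving 5 + 1 = 6 stereoisomers in total.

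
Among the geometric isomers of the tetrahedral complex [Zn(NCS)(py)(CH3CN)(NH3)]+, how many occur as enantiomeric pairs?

1

Only one geometric arrangement is possible; it has no improper symmetry element, so it exists as a pair of enantiomers (2 stereoisomers).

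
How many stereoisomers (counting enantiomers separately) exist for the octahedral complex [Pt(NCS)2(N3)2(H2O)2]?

There are 5 geometric isomers: NCS trans, N3 trans, H2O trans; NCS cis, N3 cis, H2O trans; NCS trans, N3 cis, H2O cis; NCS cis, N3 cis, H2O cis (chiral); NCS cis, N3 trans, H2O cis.
One of these lacks any improper symmetry element and so occurs as an enantiomeric pair, giving 5 + 1 = 6 stereoisomers in total.

6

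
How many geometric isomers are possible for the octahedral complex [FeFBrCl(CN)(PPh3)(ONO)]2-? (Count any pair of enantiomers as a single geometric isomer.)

15

The six octahedral sites form three mutually perpendicular trans pairs.
Exhaustive case analysis gives 15 geometric isomers.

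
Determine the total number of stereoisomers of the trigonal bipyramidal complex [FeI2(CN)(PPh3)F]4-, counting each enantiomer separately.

10

Systematic enumeration (placing each ligand type in turn and discarding arrangements equivalent by rotation or reflection) gives 7 geometric isomers.
Of these, 3 lack any improper symmetry element and so occur as enantiomeric pairs, giving 7 + 3 = 10 stereoisomers in total.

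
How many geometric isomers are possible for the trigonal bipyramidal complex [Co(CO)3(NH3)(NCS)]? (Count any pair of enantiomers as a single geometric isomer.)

4

A trigonal bipyramid has two axial and three equatorial sites, which are chemically inequivalent.
The distinct arrangements are (4 in all): NH3 equatorial, NCS equatorial; NH3 equatorial, NCS axial; NH3 axial, NCS equatorial; NH3 axial, NCS axial.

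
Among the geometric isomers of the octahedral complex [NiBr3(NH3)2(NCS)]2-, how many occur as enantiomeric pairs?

0

The six octahedral sites form three mutually perpendicular trans pairs.
The distinct arrangements are (3 in all): Br mer, NH3 trans; Br mer, NH3 cis; Br fac, NH3 cis.
Each arrangement has an internal mirror plane or centre of symmetry, so none is chiral.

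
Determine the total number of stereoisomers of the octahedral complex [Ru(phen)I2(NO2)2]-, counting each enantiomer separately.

Each phen is bidentate and must span two cis positions.
The distinct arrangements are (3 in all): I trans, NO2 cis; I cis, NO2 cis (chiral); I cis, NO2 trans.
One of these lacks any improper symmetry element and so occurs as an enantiomeric pair, giving 3 + 1 = 4 stereoisomers in total.

4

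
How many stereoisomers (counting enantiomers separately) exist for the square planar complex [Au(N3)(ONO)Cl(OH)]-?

3

There are 3 geometric isomers: (Cl/OH trans, N3/ONO trans); (Cl/ONO trans, N3/OH trans); (Cl/N3 trans, OH/ONO trans).
Each arrangement has an internal mirror plane or centre of symmetry, so none is chiral.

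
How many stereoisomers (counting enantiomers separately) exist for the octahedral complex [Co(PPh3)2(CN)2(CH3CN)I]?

In an octahedral complex each vertex has one trans partner and four cis neighbours.
There are 6 geometric isomers: PPh3 trans, CN cis; PPh3 cis, CN cis (3 arrangements, 2 chiral); PPh3 trans, CN trans; PPh3 cis, CN trans.
Of these, 2 lack any improper symmetry element and so occur as enantiomeric pairs, giving 6 + 2 = 8 stereoisomers in total.

8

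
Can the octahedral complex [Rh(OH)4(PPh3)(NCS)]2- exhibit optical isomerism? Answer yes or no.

There are 2 geometric isomers: PPh3 and NCS mutually cis; PPh3 and NCS mutually trans.
Each arrangement has an internal mirror plane or centre of symmetry, so none is chiral.

no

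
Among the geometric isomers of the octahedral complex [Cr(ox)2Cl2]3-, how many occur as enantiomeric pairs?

The six octahedral sites form three mutually perpendicular trans pairs.
Each ox is bidentate and must span two cis positions.
The distinct arrangements are (2 in all): Cl trans; Cl cis (chiral).
One of these lacks any improper symmetry element and so occurs as an enantiomeric pair, giving 2 + 1 = 3 stereoisomers in total.

1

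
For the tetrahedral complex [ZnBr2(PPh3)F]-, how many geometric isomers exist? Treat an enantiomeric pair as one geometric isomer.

In a tetrahedral complex all four positions are equivalent and every pair of ligands is adjacent — there is no cis/trans distinction.
Only one geometric arrangement is possible.

1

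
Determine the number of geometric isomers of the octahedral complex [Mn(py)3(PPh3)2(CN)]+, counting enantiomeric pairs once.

An octahedron has six vertices in three trans pairs; every non-trans pair is cis.
Working through the distinct placements yields 3 geometric isomers: py mer, PPh3 cis; py mer, PPh3 trans; py fac, PPh3 cis.

3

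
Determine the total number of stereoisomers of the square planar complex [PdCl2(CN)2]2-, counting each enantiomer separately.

The distinct arrangements are (2 in all): Cl cis; Cl trans.
Each arrangement has an internal mirror plane or centre of symmetry, so none is chiral.

2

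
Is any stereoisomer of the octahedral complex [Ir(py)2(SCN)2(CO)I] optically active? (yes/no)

yes

The six octahedral sites form three mutually perpendicular trans pairs.
Working through the distinct placements yields 6 geometric isomers: py trans, SCN trans; py cis, SCN cis (3 arrangements, 2 chiral); py trans, SCN cis; py cis, SCN trans.
Of these, 2 lack any improper symmetry element and so occur as enantiomeric pairs, giving 6 + 2 = 8 stereoisomers in total.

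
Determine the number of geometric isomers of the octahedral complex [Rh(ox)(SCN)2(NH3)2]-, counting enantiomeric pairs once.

3

The six octahedral sites form three mutually perpendicular trans pairs.
Each ox is bidentate and must span two cis positions.
Systematic placement gives 3 geometric isomers: SCN cis, NH3 trans; SCN cis, NH3 cis (chiral); SCN trans, NH3 cis.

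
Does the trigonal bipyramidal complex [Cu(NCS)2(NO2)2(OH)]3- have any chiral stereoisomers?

yes

Placing the ligands in turn and identifying arrangements related by rotation or reflection leaves 5 distinct geometric isomers.
One of these lacks any improper symmetry element and so occurs as an enantiomeric pair, giving 5 + 1 = 6 stereoisomers in total.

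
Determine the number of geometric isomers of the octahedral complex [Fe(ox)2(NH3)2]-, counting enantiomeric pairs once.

An octahedron has six vertices in three trans pairs; every non-trans pair is cis.
Each ox is bidentate and must span two cis positions.
The distinct arrangements are (2 in all): NH3 trans; NH3 cis (chiral).

2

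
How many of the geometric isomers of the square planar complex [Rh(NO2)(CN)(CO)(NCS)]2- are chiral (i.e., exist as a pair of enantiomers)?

0

In a square planar complex each vertex has one trans partner and two cis neighbours.
Working through the distinct placements yields 3 geometric isomers: (CN/NCS trans, CO/NO2 trans); (CN/NO2 trans, CO/NCS trans); (CN/CO trans, NCS/NO2 trans).
Each arrangement has an internal mirror plane or centre of symmetry, so none is chiral.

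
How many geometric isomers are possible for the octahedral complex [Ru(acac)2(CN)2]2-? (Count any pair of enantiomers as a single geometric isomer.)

2

The six octahedral sites form three mutually perpendicular trans pairs.
Each acac is bidentate and must span two cis positions.
There are 2 geometric isomers: CN trans; CN cis (chiral).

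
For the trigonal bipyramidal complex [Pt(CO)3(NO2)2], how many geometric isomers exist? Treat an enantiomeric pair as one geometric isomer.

In a trigonal bipyramid the two axial positions differ from the three equatorial ones.
There are 3 geometric isomers: NO2 both equatorial; NO2 one axial, one equatorial; NO2 both axial.

3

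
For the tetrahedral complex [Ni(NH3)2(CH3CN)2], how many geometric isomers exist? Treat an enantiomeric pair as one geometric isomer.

1

All four vertices of a tetrahedron are equivalent and mutually adjacent, so cis/trans isomerism cannot arise.
Only one geometric arrangement is possible.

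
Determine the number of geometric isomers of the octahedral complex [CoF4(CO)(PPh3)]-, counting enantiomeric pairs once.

An octahedron has six vertices in three trans pairs; every non-trans pair is cis.
Working through the distinct placements yields 2 geometric isomers: CO and PPh3 mutually cis; CO and PPh3 mutually trans.

2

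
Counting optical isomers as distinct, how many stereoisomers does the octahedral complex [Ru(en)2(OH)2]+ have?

3

In an octahedral complex each vertex has one trans partner and four cis neighbours.
Each en is bidentate and must span two cis positions.
Working through the distinct placements yields 2 geometric isomers: OH trans; OH cis (chiral).
One of these lacks any improper symmetry element and so occurs as an enantiomeric pair, giving 2 + 1 = 3 stereoisomers in total.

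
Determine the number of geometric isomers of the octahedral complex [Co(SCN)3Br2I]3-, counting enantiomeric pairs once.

The six octahedral sites form three mutually perpendicular trans pairs.
Systematic placement gives 3 geometric isomers: SCN mer, Br trans; SCN mer, Br cis; SCN fac, Br cis.

3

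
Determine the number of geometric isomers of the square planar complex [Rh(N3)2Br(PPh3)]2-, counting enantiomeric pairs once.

2

A square has two trans pairs of vertices; adjacent vertices are cis.
There are 2 geometric isomers: N3 cis; N3 trans.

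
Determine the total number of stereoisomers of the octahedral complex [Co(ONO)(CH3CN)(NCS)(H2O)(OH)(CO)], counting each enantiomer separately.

Placing the ligands in turn and identifying arrangements related by rotation or reflection leaves 15 distinct geometric isomers.
Of these, 15 lack any improper symmetry element and so occur as enantiomeric pairs, giving 15 + 15 = 30 stereoisomers in total.

30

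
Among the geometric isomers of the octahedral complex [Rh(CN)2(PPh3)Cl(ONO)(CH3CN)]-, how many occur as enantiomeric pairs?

6

An octahedron has six vertices in three trans pairs; every non-trans pair is cis.
Systematic enumeration (placing each ligand type in turn and discarding arrangements equivalent by rotation or reflection) gives 9 geometric isomers.
Of these, 6 lack any improper symmetry element and so occur as enantiomeric pairs, giving 9 + 6 = 15 stereoisomers in total.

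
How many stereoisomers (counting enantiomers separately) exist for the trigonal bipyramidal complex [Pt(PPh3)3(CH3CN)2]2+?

3

A trigonal bipyramid has two axial and three equatorial sites, which are chemically inequivalent.
The distinct arrangements are (3 in all): CH3CN both axial; CH3CN one axial, one equatorial; CH3CN both equatorial.
Each arrangement has an internal mirror plane or centre of symmetry, so none is chiral.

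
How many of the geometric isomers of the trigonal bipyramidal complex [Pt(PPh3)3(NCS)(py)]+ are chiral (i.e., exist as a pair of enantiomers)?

0

Systematic placement gives 4 geometric isomers: NCS axial, py equatorial; NCS axial, py axial; NCS equatorial, py equatorial; NCS equatorial, py axial.
Each arrangement has an internal mirror plane or centre of symmetry, so none is chiral.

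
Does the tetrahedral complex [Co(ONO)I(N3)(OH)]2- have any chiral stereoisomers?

Only one geometric arrangement is possible; it has no improper symmetry element, so it exists as a pair of enantiomers (2 stereoisomers).

yes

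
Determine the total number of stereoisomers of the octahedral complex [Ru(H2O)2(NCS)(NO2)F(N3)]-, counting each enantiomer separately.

15

An octahedron has six vertices in three trans pairs; every non-trans pair is cis.
Systematic enumeration (placing each ligand type in turn and discarding arrangements equivalent by rotation or reflection) gives 9 geometric isomers.
Of these, 6 lack any improper symmetry element and so occur as enantiomeric pairs, giving 9 + 6 = 15 stereoisomers in total.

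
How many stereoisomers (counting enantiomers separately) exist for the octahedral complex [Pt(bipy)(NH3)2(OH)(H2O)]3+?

In an octahedral complex each vertex has one trans partner and four cis neighbours.
Each bipy is bidentate and must span two cis positions.
There are 4 geometric isomers: NH3 cis (3 arrangements, 2 chiral); NH3 trans.
Of these, 2 lack any improper symmetry element and so occur as enantiomeric pairs, giving 4 + 2 = 6 stereoisomers in total.

6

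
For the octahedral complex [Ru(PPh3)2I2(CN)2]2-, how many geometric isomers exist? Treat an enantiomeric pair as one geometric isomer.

5

The six octahedral sites form three mutually perpendicular trans pairs.
Systematic placement gives 5 geometric isomers: PPh3 trans, I trans, CN trans; PPh3 cis, I cis, CN trans; PPh3 trans, I cis, CN cis; PPh3 cis, I cis, CN cis (chiral); PPh3 cis, I trans, CN cis.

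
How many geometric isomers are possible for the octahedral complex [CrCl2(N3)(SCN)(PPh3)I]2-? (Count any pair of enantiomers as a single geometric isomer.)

In an octahedral complex each vertex has one trans partner and four cis neighbours.
Systematic enumeration (placing each ligand type in turn and discarding arrangements equivalent by rotation or reflection) gives 9 geometric isomers.

9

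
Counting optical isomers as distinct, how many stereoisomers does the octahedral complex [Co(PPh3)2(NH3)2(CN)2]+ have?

6

In an octahedral complex each vertex has one trans partner and four cis neighbours.
Working through the distinct placements yields 5 geometric isomers: PPh3 trans, NH3 trans, CN trans; PPh3 cis, NH3 cis, CN trans; PPh3 trans, NH3 cis, CN cis; PPh3 cis, NH3 cis, CN cis (chiral); PPh3 cis, NH3 trans, CN cis.
One of these lacks any improper symmetry element and so occurs as an enantiomeric pair, giving 5 + 1 = 6 stereoisomers in total.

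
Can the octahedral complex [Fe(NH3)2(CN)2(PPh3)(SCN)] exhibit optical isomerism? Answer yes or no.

yes

In an octahedral complex each vertex has one trans partner and four cis neighbours.
The distinct arrangements are (6 in all): NH3 trans, CN trans; NH3 cis, CN trans; NH3 cis, CN cis (3 arrangements, 2 chiral); NH3 trans, CN cis.
Of these, 2 lack any improper symmetry element and so occur as enantiomeric pairs, giving 6 + 2 = 8 stereoisomers in total.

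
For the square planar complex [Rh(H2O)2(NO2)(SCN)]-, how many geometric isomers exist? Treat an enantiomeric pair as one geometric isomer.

2

In a square planar complex each vertex has one trans partner and two cis neighbours.
The distinct arrangements are (2 in all): H2O cis; H2O trans.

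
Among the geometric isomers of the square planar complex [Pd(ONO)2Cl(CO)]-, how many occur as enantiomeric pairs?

A square has two trans pairs of vertices; adjacent vertices are cis.
There are 2 geometric isomers: ONO cis; ONO trans.
Each arrangement has an internal mirror plane or centre of symmetry, so none is chiral.

0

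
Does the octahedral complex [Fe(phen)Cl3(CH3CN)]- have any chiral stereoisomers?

no

The six octahedral sites form three mutually perpendicular trans pairs.
Each phen is bidentate and must span two cis positions.
There are 2 geometric isomers: Cl fac; Cl mer.
Each arrangement has an internal mirror plane or centre of symmetry, so none is chiral.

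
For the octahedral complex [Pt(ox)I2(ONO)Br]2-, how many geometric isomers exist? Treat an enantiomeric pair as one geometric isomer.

4

In an octahedral complex each vertex has one trans partner and four cis neighbours.
Each ox is bidentate and must span two cis positions.
Systematic placement gives 4 geometric isomers: I cis (3 arrangements, 2 chiral); I trans.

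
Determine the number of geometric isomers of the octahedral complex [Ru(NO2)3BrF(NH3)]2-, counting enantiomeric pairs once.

In an octahedral complex each vertex has one trans partner and four cis neighbours.
Working through the distinct placements yields 4 geometric isomers: NO2 mer (3 arrangements); NO2 fac (chiral).

4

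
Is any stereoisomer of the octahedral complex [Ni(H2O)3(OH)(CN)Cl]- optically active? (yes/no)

yes

An octahedron has six vertices in three trans pairs; every non-trans pair is cis.
Systematic placement gives 4 geometric isomers: H2O mer (3 arrangements); H2O fac (chiral).
One of these lacks any improper symmetry element and so occurs as an enantiomeric pair, giving 4 + 1 = 5 stereoisomers in total.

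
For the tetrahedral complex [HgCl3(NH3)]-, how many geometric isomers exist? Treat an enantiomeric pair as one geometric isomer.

In a tetrahedral complex all four positions are equivalent and every pair of ligands is adjacent — there is no cis/trans distinction.
Only one geometric arrangement is possible.

1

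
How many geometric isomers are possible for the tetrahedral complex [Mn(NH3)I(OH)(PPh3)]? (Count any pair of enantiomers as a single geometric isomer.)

In a tetrahedral complex all four positions are equivalent and every pair of ligands is adjacent — there is no cis/trans distinction.
Only one geometric arrangement is possible; it has no improper symmetry element, so it exists as a pair of enantiomers (2 stereoisomers).

1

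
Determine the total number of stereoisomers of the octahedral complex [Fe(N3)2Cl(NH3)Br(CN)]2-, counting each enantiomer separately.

In an octahedral complex each vertex has one trans partner and four cis neighbours.
Systematic enumeration (placing each ligand type in turn and discarding arrangements equivalent by rotation or reflection) gives 9 geometric isomers.
Of these, 6 lack any improper symmetry element and so occur as enantiomeric pairs, giving 9 + 6 = 15 stereoisomers in total.

15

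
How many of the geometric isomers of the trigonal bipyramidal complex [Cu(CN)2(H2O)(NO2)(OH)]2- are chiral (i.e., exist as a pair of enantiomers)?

3

Placing the ligands in turn and identifying arrangements related by rotation or reflection leaves 7 distinct geometric isomers.
Of these, 3 lack any improper symmetry element and so occur as enantiomeric pairs, giving 7 + 3 = 10 stereoisomers in total.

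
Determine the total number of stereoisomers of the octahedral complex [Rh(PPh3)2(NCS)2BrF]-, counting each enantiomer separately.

8

Working through the distinct placements yields 6 geometric isomers: PPh3 trans, NCS trans; PPh3 cis, NCS cis (3 arrangements, 2 chiral); PPh3 trans, NCS cis; PPh3 cis, NCS trans.
Of these, 2 lack any improper symmetry element and so occur as enantiomeric pairs, giving 6 + 2 = 8 stereoisomers in total.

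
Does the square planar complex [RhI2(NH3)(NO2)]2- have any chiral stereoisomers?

no

A square has two trans pairs of vertices; adjacent vertices are cis.
Systematic placement gives 2 geometric isomers: I cis; I trans.
Each arrangement has an internal mirror plane or centre of symmetry, so none is chiral.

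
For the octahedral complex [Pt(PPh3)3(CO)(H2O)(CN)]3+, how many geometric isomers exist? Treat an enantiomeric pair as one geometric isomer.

4

Working through the distinct placements yields 4 geometric isomers: PPh3 mer (3 arrangements); PPh3 fac (chiral).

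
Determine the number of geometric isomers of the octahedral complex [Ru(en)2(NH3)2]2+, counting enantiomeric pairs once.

2

In an octahedral complex each vertex has one trans partner and four cis neighbours.
Each en is bidentate and must span two cis positions.
There are 2 geometric isomers: NH3 trans; NH3 cis (chiral).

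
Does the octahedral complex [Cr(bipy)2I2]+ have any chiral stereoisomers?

Each bipy is bidentate and must span two cis positions.
Working through the distinct placements yields 2 geometric isomers: I trans; I cis (chiral).
One of these lacks any improper symmetry element and so occurs as an enantiomeric pair, giving 2 + 1 = 3 stereoisomers in total.

yes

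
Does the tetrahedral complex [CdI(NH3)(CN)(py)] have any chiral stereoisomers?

Only one geometric arrangement is possible; it has no improper symmetry element, so it exists as a pair of enantiomers (2 stereoisomers).

yes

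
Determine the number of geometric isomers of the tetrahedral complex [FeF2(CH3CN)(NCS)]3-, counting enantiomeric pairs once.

1

All four vertices of a tetrahedron are equivalent and mutually adjacent, so cis/trans isomerism cannot arise.
Only one geometric arrangement is possible.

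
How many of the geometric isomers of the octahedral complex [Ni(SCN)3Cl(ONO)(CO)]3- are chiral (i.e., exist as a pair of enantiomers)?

1

There are 4 geometric isomers: SCN mer (3 arrangements); SCN fac (chiral).
One of these lacks any improper symmetry element and so occurs as an enantiomeric pair, giving 4 + 1 = 5 stereoisomers in total.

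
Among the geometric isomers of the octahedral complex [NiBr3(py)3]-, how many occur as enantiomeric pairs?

0

The six octahedral sites form three mutually perpendicular trans pairs.
There are 2 geometric isomers: Br mer; Br fac.
Each arrangement has an internal mirror plane or centre of symmetry, so none is chiral.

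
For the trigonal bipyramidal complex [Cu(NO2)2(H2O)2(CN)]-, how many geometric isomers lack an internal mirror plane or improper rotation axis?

1

A trigonal bipyramid has two axial and three equatorial sites, which are chemically inequivalent.
Placing the ligands in turn and identifying arrangements related by rotation or reflection leaves 5 distinct geometric isomers.
One of these lacks any improper symmetry element and so occurs as an enantiomeric pair, giving 5 + 1 = 6 stereoisomers in total.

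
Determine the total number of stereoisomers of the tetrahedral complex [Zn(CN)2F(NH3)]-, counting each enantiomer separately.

1

Only one geometric arrangement is possible.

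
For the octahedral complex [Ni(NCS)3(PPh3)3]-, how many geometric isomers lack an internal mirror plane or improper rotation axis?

0

The six octahedral sites form three mutually perpendicular trans pairs.
There are 2 geometric isomers: NCS mer; NCS fac.
Each arrangement has an internal mirror plane or centre of symmetry, so none is chiral.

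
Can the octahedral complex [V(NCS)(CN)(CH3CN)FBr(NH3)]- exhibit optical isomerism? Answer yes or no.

yes

An octahedron has six vertices in three trans pairs; every non-trans pair is cis.
Exhaustive case analysis gives 15 geometric isomers.
Of these, 15 lack any improper symmetry element and so occur as enantiomeric pairs, giving 15 + 15 = 30 stereoisomers in total.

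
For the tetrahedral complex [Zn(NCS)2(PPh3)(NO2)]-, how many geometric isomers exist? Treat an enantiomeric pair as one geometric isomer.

All four vertices of a tetrahedron are equivalent and mutually adjacent, so cis/trans isomerism cannot arise.
Only one geometric arrangement is possible.

1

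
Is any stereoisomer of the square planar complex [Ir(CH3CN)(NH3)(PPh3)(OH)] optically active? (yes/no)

A square has two trans pairs of vertices; adjacent vertices are cis.
Working through the distinct placements yields 3 geometric isomers: (CH3CN/OH trans, NH3/PPh3 trans); (CH3CN/PPh3 trans, NH3/OH trans); (CH3CN/NH3 trans, OH/PPh3 trans).
Each arrangement has an internal mirror plane or centre of symmetry, so none is chiral.

no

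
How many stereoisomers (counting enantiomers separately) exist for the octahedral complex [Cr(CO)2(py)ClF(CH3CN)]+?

15

The six octahedral sites form three mutually perpendicular trans pairs.
Exhaustive case analysis gives 9 geometric isomers.
Of these, 6 lack any improper symmetry element and so occur as enantiomeric pairs, giving 9 + 6 = 15 stereoisomers in total.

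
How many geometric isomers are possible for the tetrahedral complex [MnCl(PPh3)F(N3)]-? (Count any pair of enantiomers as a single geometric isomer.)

1

Only one geometric arrangement is possible; it has no improper symmetry element, so it exists as a pair of enantiomers (2 stereoisomers).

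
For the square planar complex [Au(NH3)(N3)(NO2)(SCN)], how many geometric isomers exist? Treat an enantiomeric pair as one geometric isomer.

Working through the distinct placements yields 3 geometric isomers: (N3/NO2 trans, NH3/SCN trans); (N3/SCN trans, NH3/NO2 trans); (N3/NH3 trans, NO2/SCN trans).

3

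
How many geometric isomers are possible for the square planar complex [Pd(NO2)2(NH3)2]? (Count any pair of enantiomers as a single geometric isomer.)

2

A square has two trans pairs of vertices; adjacent vertices are cis.
Systematic placement gives 2 geometric isomers: NO2 cis; NO2 trans.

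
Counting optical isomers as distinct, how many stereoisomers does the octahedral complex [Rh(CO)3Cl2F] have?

Working through the distinct placements yields 3 geometric isomers: CO mer, Cl cis; CO mer, Cl trans; CO fac, Cl cis.
Each arrangement has an internal mirror plane or centre of symmetry, so none is chiral.

3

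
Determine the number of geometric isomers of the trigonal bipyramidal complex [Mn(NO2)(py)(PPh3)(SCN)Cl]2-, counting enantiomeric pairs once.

In a trigonal bipyramid the two axial positions differ from the three equatorial ones.
Exhaustive case analysis gives 10 geometric isomers.

10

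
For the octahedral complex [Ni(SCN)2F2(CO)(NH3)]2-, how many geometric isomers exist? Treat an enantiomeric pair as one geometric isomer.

6

Working through the distinct placements yields 6 geometric isomers: SCN trans, F cis; SCN cis, F cis (3 arrangements, 2 chiral); SCN trans, F trans; SCN cis, F trans.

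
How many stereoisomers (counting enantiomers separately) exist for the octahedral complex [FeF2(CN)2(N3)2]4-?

There are 5 geometric isomers: F trans, CN trans, N3 trans; F cis, CN trans, N3 cis; F cis, CN cis, N3 trans; F cis, CN cis, N3 cis (chiral); F trans, CN cis, N3 cis.
One of these lacks any improper symmetry element and so occurs as an enantiomeric pair, giving 5 + 1 = 6 stereoisomers in total.

6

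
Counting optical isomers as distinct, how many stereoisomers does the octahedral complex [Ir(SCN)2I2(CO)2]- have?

6

An octahedron has six vertices in three trans pairs; every non-trans pair is cis.
There are 5 geometric isomers: SCN trans, I trans, CO trans; SCN cis, I cis, CO trans; SCN trans, I cis, CO cis; SCN cis, I cis, CO cis (chiral); SCN cis, I trans, CO cis.
One of these lacks any improper symmetry element and so occurs as an enantiomeric pair, giving 5 + 1 = 6 stereoisomers in total.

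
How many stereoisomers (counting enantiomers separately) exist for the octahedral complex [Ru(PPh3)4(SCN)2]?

An octahedron has six vertices in three trans pairs; every non-trans pair is cis.
There are 2 geometric isomers: SCN trans; SCN cis.
Each arrangement has an internal mirror plane or centre of symmetry, so none is chiral.

2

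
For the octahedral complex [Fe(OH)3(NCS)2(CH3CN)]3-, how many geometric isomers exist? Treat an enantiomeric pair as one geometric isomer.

The six octahedral sites form three mutually perpendicular trans pairs.
There are 3 geometric isomers: OH mer, NCS cis; OH mer, NCS trans; OH fac, NCS cis.

3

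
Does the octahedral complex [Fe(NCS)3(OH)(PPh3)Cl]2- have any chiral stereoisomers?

An octahedron has six vertices in three trans pairs; every non-trans pair is cis.
The distinct arrangements are (4 in all): NCS mer (3 arrangements); NCS fac (chiral).
One of these lacks any improper symmetry element and so occurs as an enantiomeric pair, giving 4 + 1 = 5 stereoisomers in total.

yes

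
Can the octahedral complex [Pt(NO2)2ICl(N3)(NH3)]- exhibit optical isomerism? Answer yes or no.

Placing the ligands in turn and identifying arrangements related by rotation or reflection leaves 9 distinct geometric isomers.
Of these, 6 lack any improper symmetry element and so occur as enantiomeric pairs, giving 9 + 6 = 15 stereoisomers in total.

yes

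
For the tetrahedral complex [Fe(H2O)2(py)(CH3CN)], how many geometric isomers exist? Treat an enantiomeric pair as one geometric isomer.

1

All four vertices of a tetrahedron are equivalent and mutually adjacent, so cis/trans isomerism cannot arise.
Only one geometric arrangement is possible.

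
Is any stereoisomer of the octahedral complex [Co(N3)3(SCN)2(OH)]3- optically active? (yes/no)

no

The six octahedral sites form three mutually perpendicular trans pairs.
There are 3 geometric isomers: N3 mer, SCN trans; N3 mer, SCN cis; N3 fac, SCN cis.
Each arrangement has an internal mirror plane or centre of symmetry, so none is chiral.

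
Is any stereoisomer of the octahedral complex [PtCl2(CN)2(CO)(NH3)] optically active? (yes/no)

yes

An octahedron has six vertices in three trans pairs; every non-trans pair is cis.
Working through the distinct placements yields 6 geometric isomers: Cl cis, CN trans; Cl trans, CN trans; Cl cis, CN cis (3 arrangements, 2 chiral); Cl trans, CN cis.
Of these, 2 lack any improper symmetry element and so occur as enantiomeric pairs, giving 6 + 2 = 8 stereoisomers in total.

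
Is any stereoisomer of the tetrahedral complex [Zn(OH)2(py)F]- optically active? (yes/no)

no

All four vertices of a tetrahedron are equivalent and mutually adjacent, so cis/trans isomerism cannot arise.
Only one geometric arrangement is possible.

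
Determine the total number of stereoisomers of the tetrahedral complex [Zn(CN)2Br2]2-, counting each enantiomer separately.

1

In a tetrahedral complex all four positions are equivalent and every pair of ligands is adjacent — there is no cis/trans distinction.
Only one geometric arrangement is possible.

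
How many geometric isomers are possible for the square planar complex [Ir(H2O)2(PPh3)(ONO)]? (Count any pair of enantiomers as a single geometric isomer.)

2

Systematic placement gives 2 geometric isomers: H2O cis; H2O trans.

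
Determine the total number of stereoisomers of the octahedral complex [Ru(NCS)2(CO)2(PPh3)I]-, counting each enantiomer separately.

An octahedron has six vertices in three trans pairs; every non-trans pair is cis.
Systematic placement gives 6 geometric isomers: NCS cis, CO trans; NCS trans, CO trans; NCS cis, CO cis (3 arrangements, 2 chiral); NCS trans, CO cis.
Of these, 2 lack any improper symmetry element and so occur as enantiomeric pairs, giving 6 + 2 = 8 stereoisomers in total.

8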